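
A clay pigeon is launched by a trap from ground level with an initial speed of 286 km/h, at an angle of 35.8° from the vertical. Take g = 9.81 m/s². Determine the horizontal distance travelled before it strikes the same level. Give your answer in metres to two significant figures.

610 m

Convert: 286 km/h = 286/3.6 = 79.44 m/s.
Horizontal component vₓ = 79.44 sin 35.8° = 46.47 m/s; vertical v_y0 = 79.44 cos 35.8° = 64.43 m/s.
Flight time T = 2 v_y0 / g = 13.14 s.
Range: R = vₓ T = 46.47 × 13.14 = 610.5 m.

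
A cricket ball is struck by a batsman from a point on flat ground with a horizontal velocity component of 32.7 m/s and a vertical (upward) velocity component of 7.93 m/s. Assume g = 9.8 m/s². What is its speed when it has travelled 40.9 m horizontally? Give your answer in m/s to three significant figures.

Time to reach x = 40.9 m: t = x/vₓ = 40.9/32.70 = 1.251 s.
Vertical velocity there: v_y = v_y0 − g t = 7.930 − 9.80 × 1.251 = −4.327 m/s.
Speed: √(vₓ² + v_y²) = √(32.70² + 4.327²) = 32.99 m/s.

33.0 m/s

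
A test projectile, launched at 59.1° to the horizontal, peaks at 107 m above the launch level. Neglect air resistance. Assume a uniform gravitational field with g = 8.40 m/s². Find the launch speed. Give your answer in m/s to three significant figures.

At the peak v_y = 0, so v_y0 = √(2gH) = √(2 × 8.40 × 107) = 42.40 m/s.
v_y0 = v₀ sin θ ⇒ v₀ = 42.40 / sin 59.1° = 49.41 m/s.

49.4 m/s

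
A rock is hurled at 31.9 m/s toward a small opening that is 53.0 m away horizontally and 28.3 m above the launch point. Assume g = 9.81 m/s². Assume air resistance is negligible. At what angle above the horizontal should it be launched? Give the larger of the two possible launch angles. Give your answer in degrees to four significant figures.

70.46°

Trajectory: y = x tanθ − g x² (1 + tan²θ)/(2v₀²). With x = 53.0, y = 28.3, v₀ = 31.9, g = 9.81:
13.54 tan²θ − 53.0 tanθ + (41.84) = 0.
tanθ = [53.0 ± √(53.0² − 4 × 13.54 × (41.84))] / (2 × 13.54) = (53.0 ± 23.30) / 27.08, giving tanθ = 1.097 or 2.818.
θ = 47.64° or 70.46°; the larger is 70.46°.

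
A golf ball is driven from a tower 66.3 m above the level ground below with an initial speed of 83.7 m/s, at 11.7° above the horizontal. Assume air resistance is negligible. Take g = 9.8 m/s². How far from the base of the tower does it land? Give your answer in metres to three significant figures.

Horizontal component vₓ = 83.70 cos 11.7° = 81.96 m/s; vertical v_y0 = 83.70 sin 11.7° = 16.97 m/s.
With up positive and y = 0 at the ground: y(t) = 66.3 + (16.97) t − 4.900 t². Setting y = 0 and taking the positive root: t = [16.97 + √(16.97² + 2·9.80·66.3)] / 9.80 = (16.97 + 39.84) / 9.80 = 5.798 s.
Horizontal distance: R = vₓ t = 81.96 × 5.798 = 475.2 m.

475 m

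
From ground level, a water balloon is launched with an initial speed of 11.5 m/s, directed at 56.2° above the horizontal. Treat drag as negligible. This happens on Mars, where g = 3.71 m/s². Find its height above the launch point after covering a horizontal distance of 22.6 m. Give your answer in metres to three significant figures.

10.6 m

Resolve: vₓ = 11.50 cos 56.2° = 6.397 m/s and v_y0 = 11.50 sin 56.2° = 9.556 m/s.
x = vₓ t ⇒ t = 22.6/6.397 = 3.533 s.
Height: y = v_y0 t − ½ g t² = 9.556 × 3.533 − 1.855 × 3.533² = 33.76 − 23.15 = 10.61 m.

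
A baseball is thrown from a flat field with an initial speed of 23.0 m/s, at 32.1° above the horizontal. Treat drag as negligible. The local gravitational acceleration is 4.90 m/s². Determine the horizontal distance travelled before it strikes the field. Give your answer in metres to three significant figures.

97.2 m

vₓ = 23.00 cos 32.1° = 19.48 m/s; v_y0 = 23.00 sin 32.1° = 12.22 m/s.
Time aloft: T = 2 v_y0 / g = 2 × 12.22 / 4.90 = 4.989 s.
Horizontal distance R = vₓ T = 19.48 × 4.989 = 97.20 m.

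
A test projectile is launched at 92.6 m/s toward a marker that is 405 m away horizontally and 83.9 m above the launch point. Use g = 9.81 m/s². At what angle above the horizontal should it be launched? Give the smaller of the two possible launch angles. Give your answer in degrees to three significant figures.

Trajectory: y = x tanθ − g x² (1 + tan²θ)/(2v₀²). With x = 405, y = 83.9, v₀ = 92.6, g = 9.81:
93.83 tan²θ − 405 tanθ + (177.7) = 0.
tanθ = [405 ± √(405² − 4 × 93.83 × (177.7))] / (2 × 93.83) = (405 ± 312.0) / 187.7, giving tanθ = 0.4958 or 3.821.
θ = 26.37° or 75.33°; the smaller is 26.37°.

26.4°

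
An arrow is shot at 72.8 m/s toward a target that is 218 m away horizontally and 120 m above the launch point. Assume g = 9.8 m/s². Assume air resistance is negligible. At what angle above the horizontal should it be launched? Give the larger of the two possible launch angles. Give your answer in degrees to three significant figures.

Trajectory: y = x tanθ − g x² (1 + tan²θ)/(2v₀²). With x = 218, y = 120, v₀ = 72.8, g = 9.80:
43.94 tan²θ − 218 tanθ + (163.9) = 0.
tanθ = [218 ± √(218² − 4 × 43.94 × (163.9))] / (2 × 43.94) = (218 ± 136.8) / 87.88, giving tanθ = 0.9241 or 4.037.
θ = 42.74° or 76.09°; the larger is 76.09°.

76.1°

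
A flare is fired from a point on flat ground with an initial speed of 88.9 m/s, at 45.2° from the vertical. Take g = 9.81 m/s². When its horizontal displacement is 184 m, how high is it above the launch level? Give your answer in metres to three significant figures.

Resolve: vₓ = 88.90 sin 45.2° = 63.08 m/s and v_y0 = 88.90 cos 45.2° = 62.64 m/s.
At x = 184 m, t = x/vₓ = 184/63.08 = 2.917 s.
Height: y = v_y0 t − ½ g t² = 62.64 × 2.917 − 4.905 × 2.917² = 182.7 − 41.73 = 141.0 m.

141 m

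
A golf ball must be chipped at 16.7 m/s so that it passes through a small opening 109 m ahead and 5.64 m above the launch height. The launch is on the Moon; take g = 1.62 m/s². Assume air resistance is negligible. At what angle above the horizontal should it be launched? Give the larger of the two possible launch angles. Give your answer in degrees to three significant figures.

69.9°

Trajectory: y = x tanθ − g x² (1 + tan²θ)/(2v₀²). With x = 109, y = 5.64, v₀ = 16.7, g = 1.62:
34.51 tan²θ − 109 tanθ + (40.15) = 0.
tanθ = [109 ± √(109² − 4 × 34.51 × (40.15))] / (2 × 34.51) = (109 ± 79.62) / 69.01, giving tanθ = 0.4257 or 2.733.
θ = 23.06° or 69.90°; the larger is 69.90°.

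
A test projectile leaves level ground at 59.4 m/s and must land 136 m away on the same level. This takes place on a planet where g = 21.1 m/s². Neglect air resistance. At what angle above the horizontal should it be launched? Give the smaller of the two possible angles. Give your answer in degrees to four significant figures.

27.21°

Level-ground range R = v₀² sin(2θ)/g ⇒ sin(2θ) = gR/v₀² = 21.1 × 136 / 59.4² = 0.8133.
2θ = 54.42° or 180° − 54.42° = 125.6°, so θ = 27.21° or 62.79°.
The smaller angle is 27.21°.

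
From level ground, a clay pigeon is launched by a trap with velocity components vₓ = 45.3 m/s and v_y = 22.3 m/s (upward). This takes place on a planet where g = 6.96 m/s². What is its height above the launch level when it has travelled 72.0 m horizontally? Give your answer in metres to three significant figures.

At x = 72.0 m, t = x/vₓ = 72.0/45.30 = 1.589 s.
Height: y = v_y0 t − ½ g t² = 22.30 × 1.589 − 3.480 × 1.589² = 35.44 − 8.791 = 26.65 m.

26.7 m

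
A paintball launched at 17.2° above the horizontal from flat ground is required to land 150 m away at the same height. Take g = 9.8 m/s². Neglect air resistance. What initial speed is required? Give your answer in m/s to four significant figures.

On level ground R = v₀² sin 2θ / g ⇒ v₀ = √(gR / sin 2θ).
v₀ = √(9.80 × 150 / sin 34.40°) = √(1470 / 0.5650) = √2601.9 = 51.01 m/s.

51.01 m/s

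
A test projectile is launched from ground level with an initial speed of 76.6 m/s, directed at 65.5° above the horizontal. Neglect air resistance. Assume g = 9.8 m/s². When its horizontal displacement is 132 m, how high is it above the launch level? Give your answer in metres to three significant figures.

205 m

Resolve: vₓ = 76.60 cos 65.5° = 31.77 m/s and v_y0 = 76.60 sin 65.5° = 69.70 m/s.
Time to reach x = 132 m: t = x/vₓ = 132/31.77 = 4.155 s.
Height: y = v_y0 t − ½ g t² = 69.70 × 4.155 − 4.900 × 4.155² = 289.6 − 84.61 = 205.0 m.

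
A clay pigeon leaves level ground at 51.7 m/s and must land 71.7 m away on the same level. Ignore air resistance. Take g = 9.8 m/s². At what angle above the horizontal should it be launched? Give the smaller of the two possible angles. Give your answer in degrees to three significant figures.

R = v₀² sin 2θ / g gives sin 2θ = gR/v₀² = 9.80·71.7/51.7² = 0.2629.
2θ = 15.24° or 180° − 15.24° = 164.8°, so θ = 7.621° or 82.38°.
The smaller angle is 7.621°.

7.62°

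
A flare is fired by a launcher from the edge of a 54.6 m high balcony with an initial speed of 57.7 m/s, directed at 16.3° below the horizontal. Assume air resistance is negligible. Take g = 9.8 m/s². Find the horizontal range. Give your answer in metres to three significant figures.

115 m

vₓ = 57.70 cos 16.3° = 55.38 m/s; v_y0 = −16.19 m/s (downward).
With up positive and y = 0 at the ground: y(t) = 54.6 + (−16.19) t − 4.900 t². Setting y = 0 and taking the positive root: t = [−16.19 + √(16.19² + 2·9.80·54.6)] / 9.80 = (−16.19 + 36.50) / 9.80 = 2.072 s.
Horizontal distance: R = vₓ t = 55.38 × 2.072 = 114.8 m.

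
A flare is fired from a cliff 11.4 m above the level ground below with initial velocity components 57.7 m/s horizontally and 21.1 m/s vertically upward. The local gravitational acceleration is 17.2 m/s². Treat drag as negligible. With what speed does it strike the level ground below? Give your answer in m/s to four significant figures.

64.55 m/s

The projectile lands when y = 11.4 + (21.10) t − ½·17.2·t² = 0. Positive root: t = (21.10 + √(21.10² + 2·17.2·11.4)) / 17.2 = (21.10 + 28.94) / 17.2 = 2.909 s.
Vertical velocity at impact: v_y = v_y0 − g t = 21.10 − 17.2 × 2.909 = −28.94 m/s.
Speed: |v| = √(vₓ² + v_y²) = √(57.70² + 28.94²) = 64.55 m/s.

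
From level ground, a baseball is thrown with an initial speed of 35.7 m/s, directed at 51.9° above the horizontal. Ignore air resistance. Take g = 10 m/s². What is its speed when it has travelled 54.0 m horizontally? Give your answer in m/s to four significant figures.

Resolve: vₓ = 35.70 cos 51.9° = 22.03 m/s and v_y0 = 35.70 sin 51.9° = 28.09 m/s.
x = vₓ t ⇒ t = 54.0/22.03 = 2.451 s.
Vertical velocity there: v_y = v_y0 − g t = 28.09 − 10.0 × 2.451 = 3.580 m/s.
Speed: √(vₓ² + v_y²) = √(22.03² + 3.580²) = 22.32 m/s.

22.32 m/s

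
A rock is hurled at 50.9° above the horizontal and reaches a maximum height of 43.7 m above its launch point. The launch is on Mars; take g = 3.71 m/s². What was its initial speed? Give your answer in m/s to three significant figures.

23.2 m/s

At the peak v_y = 0, so v_y0 = √(2gH) = √(2 × 3.71 × 43.7) = 18.01 m/s.
v_y0 = v₀ sin θ ⇒ v₀ = 18.01 / sin 50.9° = 23.20 m/s.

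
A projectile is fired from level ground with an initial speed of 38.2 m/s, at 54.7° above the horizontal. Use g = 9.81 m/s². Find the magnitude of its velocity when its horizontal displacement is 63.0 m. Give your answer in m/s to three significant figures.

Resolve: vₓ = 38.20 cos 54.7° = 22.07 m/s and v_y0 = 38.20 sin 54.7° = 31.18 m/s.
Time to reach x = 63.0 m: t = x/vₓ = 63.0/22.07 = 2.854 s.
Vertical velocity there: v_y = v_y0 − g t = 31.18 − 9.81 × 2.854 = 3.179 m/s.
Speed: √(vₓ² + v_y²) = √(22.07² + 3.179²) = 22.30 m/s.

22.3 m/s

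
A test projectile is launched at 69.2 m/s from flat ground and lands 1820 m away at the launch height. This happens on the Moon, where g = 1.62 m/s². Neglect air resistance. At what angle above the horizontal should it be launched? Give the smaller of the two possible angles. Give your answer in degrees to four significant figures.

From R = (v₀²/g) sin 2θ: sin 2θ = 1.62 × 1820 / 4788.6 = 0.6157.
2θ = 38.00° or 180° − 38.00° = 142.0°, so θ = 19.00° or 71.00°.
The smaller angle is 19.00°.

19.00°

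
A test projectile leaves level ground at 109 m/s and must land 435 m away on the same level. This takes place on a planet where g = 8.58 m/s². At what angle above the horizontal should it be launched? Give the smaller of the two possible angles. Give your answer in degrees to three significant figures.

R = v₀² sin 2θ / g gives sin 2θ = gR/v₀² = 8.58·435/109² = 0.3141.
2θ = 18.31° or 180° − 18.31° = 161.7°, so θ = 9.154° or 80.85°.
The smaller angle is 9.154°.

9.15°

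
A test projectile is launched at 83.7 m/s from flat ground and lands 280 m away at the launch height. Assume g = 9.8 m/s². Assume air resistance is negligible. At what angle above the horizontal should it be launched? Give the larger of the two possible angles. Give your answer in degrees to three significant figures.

R = v₀² sin 2θ / g gives sin 2θ = gR/v₀² = 9.80·280/83.7² = 0.3917.
2θ = 23.06° or 180° − 23.06° = 156.9°, so θ = 11.53° or 78.47°.
The larger angle is 78.47°.

78.5°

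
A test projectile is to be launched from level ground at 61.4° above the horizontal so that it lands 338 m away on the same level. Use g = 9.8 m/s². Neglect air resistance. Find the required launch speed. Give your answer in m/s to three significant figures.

62.8 m/s

From R = (v₀² / g) sin 2θ: v₀ = √(gR / sin 2θ).
v₀ = √(9.80 × 338 / sin 122.8°) = √(3312 / 0.8406) = √3940.7 = 62.77 m/s.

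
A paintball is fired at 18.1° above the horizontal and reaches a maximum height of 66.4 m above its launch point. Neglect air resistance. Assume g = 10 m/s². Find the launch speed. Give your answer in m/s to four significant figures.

At the peak v_y = 0, so v_y0 = √(2gH) = √(2 × 10.0 × 66.4) = 36.44 m/s.
v_y0 = v₀ sin θ ⇒ v₀ = 36.44 / sin 18.1° = 117.3 m/s.

117.3 m/s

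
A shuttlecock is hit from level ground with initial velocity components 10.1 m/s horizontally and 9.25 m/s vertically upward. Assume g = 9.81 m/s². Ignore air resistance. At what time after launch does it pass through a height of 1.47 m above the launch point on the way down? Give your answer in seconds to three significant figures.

Height y(t) = 9.250 t − 4.905 t² = 1.47 gives 4.905 t² − 9.250 t + 1.47 = 0.
t = [9.250 ± √(9.250² − 2·9.81·1.47)] / 9.81 = (9.250 ± 7.531) / 9.81, so t = 0.1752 s or t = 1.711 s.
The descending-branch root is 1.711 s.

1.71 s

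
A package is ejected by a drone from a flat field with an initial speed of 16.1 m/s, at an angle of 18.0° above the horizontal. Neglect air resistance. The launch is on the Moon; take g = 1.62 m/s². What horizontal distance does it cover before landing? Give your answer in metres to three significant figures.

94.0 m

Components: vₓ = 16.10 cos 18.0° = 15.31 m/s, v_y0 = 16.10 sin 18.0° = 4.975 m/s.
Time aloft: T = 2 v_y0 / g = 2 × 4.975 / 1.62 = 6.142 s.
Horizontal distance R = vₓ T = 15.31 × 6.142 = 94.05 m.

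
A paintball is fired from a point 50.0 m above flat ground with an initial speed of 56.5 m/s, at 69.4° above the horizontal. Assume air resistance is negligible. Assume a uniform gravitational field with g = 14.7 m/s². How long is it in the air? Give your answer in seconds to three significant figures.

vₓ = 56.50 cos 69.4° = 19.88 m/s; v_y0 = 56.50 sin 69.4° = 52.89 m/s.
Vertical motion (up positive, ground at y = 0): 7.350 t² − (52.89) t − 50.0 = 0, so t = (52.89 + √(52.89² + 2·14.7·50.0)) / 14.7 = (52.89 + 65.32) / 14.7 = 8.042 s.

8.04 s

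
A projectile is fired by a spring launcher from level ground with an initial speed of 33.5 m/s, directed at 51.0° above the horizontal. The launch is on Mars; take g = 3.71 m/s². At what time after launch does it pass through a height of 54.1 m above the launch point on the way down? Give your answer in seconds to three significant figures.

11.5 s

Components: vₓ = 33.50 cos 51.0° = 21.08 m/s, v_y0 = 33.50 sin 51.0° = 26.03 m/s.
Set y = v_y0 t − ½ g t² = 54.1: 1.855 t² − 26.03 t + 54.1 = 0.
t = [26.03 ± √(26.03² − 2·3.71·54.1)] / 3.71 = (26.03 ± 16.62) / 3.71, so t = 2.536 s or t = 11.50 s.
The descending-branch root is 11.50 s.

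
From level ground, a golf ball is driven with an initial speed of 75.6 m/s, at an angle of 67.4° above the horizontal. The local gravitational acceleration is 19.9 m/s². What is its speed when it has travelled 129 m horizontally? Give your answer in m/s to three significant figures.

34.5 m/s

Horizontal component vₓ = 75.60 cos 67.4° = 29.05 m/s; vertical v_y0 = 75.60 sin 67.4° = 69.79 m/s.
x = vₓ t ⇒ t = 129/29.05 = 4.440 s.
Vertical velocity there: v_y = v_y0 − g t = 69.79 − 19.9 × 4.440 = −18.57 m/s.
Speed: √(vₓ² + v_y²) = √(29.05² + 18.57²) = 34.48 m/s.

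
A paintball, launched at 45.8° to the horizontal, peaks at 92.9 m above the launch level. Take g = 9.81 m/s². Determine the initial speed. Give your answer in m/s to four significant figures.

At the peak v_y = 0, so v_y0 = √(2gH) = √(2 × 9.81 × 92.9) = 42.69 m/s.
v_y0 = v₀ sin θ ⇒ v₀ = 42.69 / sin 45.8° = 59.55 m/s.

59.55 m/s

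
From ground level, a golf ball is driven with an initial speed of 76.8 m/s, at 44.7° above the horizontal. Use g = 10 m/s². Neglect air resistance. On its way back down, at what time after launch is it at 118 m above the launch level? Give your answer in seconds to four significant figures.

7.765 s

Resolve: vₓ = 76.80 cos 44.7° = 54.59 m/s and v_y0 = 76.80 sin 44.7° = 54.02 m/s.
Require v_y0 t − ½ g t² = 118, i.e. 5.000 t² − 54.02 t + 118 = 0.
Quadratic formula: t = (54.02 ± √558.24) / 10.0 = (54.02 ± 23.63) / 10.0 → t = 3.039 s or 7.765 s.
The descending-branch root is 7.765 s.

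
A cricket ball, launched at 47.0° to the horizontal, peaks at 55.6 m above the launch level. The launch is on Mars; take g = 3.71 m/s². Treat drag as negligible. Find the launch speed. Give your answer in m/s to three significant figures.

At the peak v_y = 0, so v_y0 = √(2gH) = √(2 × 3.71 × 55.6) = 20.31 m/s.
v_y0 = v₀ sin θ ⇒ v₀ = 20.31 / sin 47.0° = 27.77 m/s.

27.8 m/s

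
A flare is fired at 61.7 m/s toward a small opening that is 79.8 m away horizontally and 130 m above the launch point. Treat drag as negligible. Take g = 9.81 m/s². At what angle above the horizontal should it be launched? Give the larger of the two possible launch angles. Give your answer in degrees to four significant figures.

Trajectory: y = x tanθ − g x² (1 + tan²θ)/(2v₀²). With x = 79.8, y = 130, v₀ = 61.7, g = 9.81:
8.205 tan²θ − 79.8 tanθ + (138.2) = 0.
tanθ = [79.8 ± √(79.8² − 4 × 8.205 × (138.2))] / (2 × 8.205) = (79.8 ± 42.80) / 16.41, giving tanθ = 2.254 or 7.471.
θ = 66.08° or 82.38°; the larger is 82.38°.

82.38°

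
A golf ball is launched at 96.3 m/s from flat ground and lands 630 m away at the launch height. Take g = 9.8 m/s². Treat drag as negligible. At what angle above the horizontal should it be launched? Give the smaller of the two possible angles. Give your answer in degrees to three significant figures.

20.9°

Level-ground range R = v₀² sin(2θ)/g ⇒ sin(2θ) = gR/v₀² = 9.80 × 630 / 96.3² = 0.6658.
2θ = 41.74° or 180° − 41.74° = 138.3°, so θ = 20.87° or 69.13°.
The smaller angle is 20.87°.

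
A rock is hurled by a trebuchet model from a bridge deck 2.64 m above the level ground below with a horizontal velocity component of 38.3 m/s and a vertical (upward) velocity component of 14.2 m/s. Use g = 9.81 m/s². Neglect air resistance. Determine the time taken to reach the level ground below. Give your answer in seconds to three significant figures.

With up positive and y = 0 at the ground: y(t) = 2.64 + (14.20) t − 4.905 t². Setting y = 0 and taking the positive root: t = [14.20 + √(14.20² + 2·9.81·2.64)] / 9.81 = (14.20 + 15.92) / 9.81 = 3.070 s.

3.07 s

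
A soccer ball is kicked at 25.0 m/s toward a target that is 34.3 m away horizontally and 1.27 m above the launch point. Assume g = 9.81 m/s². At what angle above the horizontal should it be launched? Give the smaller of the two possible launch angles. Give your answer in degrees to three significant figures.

Trajectory: y = x tanθ − g x² (1 + tan²θ)/(2v₀²). With x = 34.3, y = 1.27, v₀ = 25.0, g = 9.81:
9.233 tan²θ − 34.3 tanθ + (10.50) = 0.
tanθ = [34.3 ± √(34.3² − 4 × 9.233 × (10.50))] / (2 × 9.233) = (34.3 ± 28.08) / 18.47, giving tanθ = 0.3367 or 3.378.
θ = 18.61° or 73.51°; the smaller is 18.61°.

18.6°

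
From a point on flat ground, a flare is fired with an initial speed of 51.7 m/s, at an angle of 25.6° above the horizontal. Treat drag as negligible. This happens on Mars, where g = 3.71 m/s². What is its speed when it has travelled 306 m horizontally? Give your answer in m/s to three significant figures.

Components: vₓ = 51.70 cos 25.6° = 46.62 m/s, v_y0 = 51.70 sin 25.6° = 22.34 m/s.
Time to reach x = 306 m: t = x/vₓ = 306/46.62 = 6.563 s.
Vertical velocity there: v_y = v_y0 − g t = 22.34 − 3.71 × 6.563 = −2.010 m/s.
Speed: √(vₓ² + v_y²) = √(46.62² + 2.010²) = 46.67 m/s.

46.7 m/s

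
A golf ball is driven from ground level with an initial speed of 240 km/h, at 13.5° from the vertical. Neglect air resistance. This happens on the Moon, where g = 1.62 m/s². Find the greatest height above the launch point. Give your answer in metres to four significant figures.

Convert: 240 km/h = 240/3.6 = 66.67 m/s.
Components: vₓ = 66.67 sin 13.5° = 15.56 m/s, v_y0 = 66.67 cos 13.5° = 64.82 m/s.
Peak height H = v_y0² / (2g) = 4202.2 / 3.240 = 1297 m.

1297 m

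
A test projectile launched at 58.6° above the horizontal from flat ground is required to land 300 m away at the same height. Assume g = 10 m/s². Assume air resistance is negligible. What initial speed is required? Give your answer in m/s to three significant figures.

58.1 m/s

From R = (v₀² / g) sin 2θ: v₀ = √(gR / sin 2θ).
v₀ = √(10.0 × 300 / sin 117.2°) = √(3000 / 0.8894) = √3373.0 = 58.08 m/s.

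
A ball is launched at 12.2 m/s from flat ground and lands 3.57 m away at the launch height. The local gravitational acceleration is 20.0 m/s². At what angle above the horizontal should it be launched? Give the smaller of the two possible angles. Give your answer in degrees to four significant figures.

14.33°

R = v₀² sin 2θ / g gives sin 2θ = gR/v₀² = 20.0·3.57/12.2² = 0.4797.
2θ = 28.67° or 180° − 28.67° = 151.3°, so θ = 14.33° or 75.67°.
The smaller angle is 14.33°.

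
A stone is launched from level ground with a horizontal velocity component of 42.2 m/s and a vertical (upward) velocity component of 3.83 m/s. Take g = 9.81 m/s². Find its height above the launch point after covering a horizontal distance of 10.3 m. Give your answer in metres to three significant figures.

0.643 m

At x = 10.3 m, t = x/vₓ = 10.3/42.20 = 0.2441 s.
Height: y = v_y0 t − ½ g t² = 3.830 × 0.2441 − 4.905 × 0.2441² = 0.9348 − 0.2922 = 0.6426 m.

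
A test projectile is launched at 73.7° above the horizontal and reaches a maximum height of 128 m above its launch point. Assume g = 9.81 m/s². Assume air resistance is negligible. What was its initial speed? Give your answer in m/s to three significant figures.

At the peak v_y = 0, so v_y0 = √(2gH) = √(2 × 9.81 × 128) = 50.11 m/s.
v_y0 = v₀ sin θ ⇒ v₀ = 50.11 / sin 73.7° = 52.21 m/s.

52.2 m/s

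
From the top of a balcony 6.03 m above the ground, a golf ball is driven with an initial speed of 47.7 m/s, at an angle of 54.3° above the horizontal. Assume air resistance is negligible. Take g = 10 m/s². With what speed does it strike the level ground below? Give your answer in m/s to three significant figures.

Components: vₓ = 47.70 cos 54.3° = 27.83 m/s, v_y0 = 47.70 sin 54.3° = 38.74 m/s.
The projectile lands when y = 6.03 + (38.74) t − ½·10.0·t² = 0. Positive root: t = (38.74 + √(38.74² + 2·10.0·6.03)) / 10.0 = (38.74 + 40.26) / 10.0 = 7.900 s.
Vertical velocity at impact: v_y = v_y0 − g t = 38.74 − 10.0 × 7.900 = −40.26 m/s.
Speed: |v| = √(vₓ² + v_y²) = √(27.83² + 40.26²) = 48.95 m/s.

48.9 m/s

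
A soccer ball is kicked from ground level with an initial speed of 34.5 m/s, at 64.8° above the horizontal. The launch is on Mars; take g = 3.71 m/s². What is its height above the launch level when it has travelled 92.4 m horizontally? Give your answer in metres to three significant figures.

123 m

Horizontal component vₓ = 34.50 cos 64.8° = 14.69 m/s; vertical v_y0 = 34.50 sin 64.8° = 31.22 m/s.
At x = 92.4 m, t = x/vₓ = 92.4/14.69 = 6.290 s.
Height: y = v_y0 t − ½ g t² = 31.22 × 6.290 − 1.855 × 6.290² = 196.4 − 73.40 = 123.0 m.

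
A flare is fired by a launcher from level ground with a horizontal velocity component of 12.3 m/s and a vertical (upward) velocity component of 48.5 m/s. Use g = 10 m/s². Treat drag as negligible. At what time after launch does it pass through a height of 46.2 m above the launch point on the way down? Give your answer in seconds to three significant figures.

Require v_y0 t − ½ g t² = 46.2, i.e. 5.000 t² − 48.50 t + 46.2 = 0.
Quadratic formula: t = (48.50 ± √1428.2) / 10.0 = (48.50 ± 37.79) / 10.0 → t = 1.071 s or 8.629 s.
The descending-branch root is 8.629 s.

8.63 s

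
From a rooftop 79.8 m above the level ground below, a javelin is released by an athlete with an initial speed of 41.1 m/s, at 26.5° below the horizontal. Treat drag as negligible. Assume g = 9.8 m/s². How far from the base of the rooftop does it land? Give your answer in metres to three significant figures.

94.8 m

Resolve: vₓ = 41.10 cos 26.5° = 36.78 m/s and v_y0 = −18.34 m/s (downward).
Vertical motion (up positive, ground at y = 0): 4.900 t² − (−18.34) t − 79.8 = 0, so t = (−18.34 + √(18.34² + 2·9.80·79.8)) / 9.80 = (−18.34 + 43.59) / 9.80 = 2.577 s.
Horizontal distance: R = vₓ t = 36.78 × 2.577 = 94.79 m.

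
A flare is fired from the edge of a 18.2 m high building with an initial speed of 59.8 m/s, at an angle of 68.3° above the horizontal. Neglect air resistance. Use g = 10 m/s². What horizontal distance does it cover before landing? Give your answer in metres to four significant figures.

252.7 m

Resolve: vₓ = 59.80 cos 68.3° = 22.11 m/s and v_y0 = 59.80 sin 68.3° = 55.56 m/s.
With up positive and y = 0 at the ground: y(t) = 18.2 + (55.56) t − 5.000 t². Setting y = 0 and taking the positive root: t = [55.56 + √(55.56² + 2·10.0·18.2)] / 10.0 = (55.56 + 58.75) / 10.0 = 11.43 s.
Horizontal distance: R = vₓ t = 22.11 × 11.43 = 252.7 m.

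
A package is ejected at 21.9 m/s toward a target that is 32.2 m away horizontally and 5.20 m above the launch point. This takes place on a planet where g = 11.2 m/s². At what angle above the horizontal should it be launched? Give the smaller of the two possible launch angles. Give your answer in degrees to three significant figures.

36.8°

Trajectory: y = x tanθ − g x² (1 + tan²θ)/(2v₀²). With x = 32.2, y = 5.20, v₀ = 21.9, g = 11.2:
12.11 tan²θ − 32.2 tanθ + (17.31) = 0.
tanθ = [32.2 ± √(32.2² − 4 × 12.11 × (17.31))] / (2 × 12.11) = (32.2 ± 14.10) / 24.21, giving tanθ = 0.7476 or 1.912.
θ = 36.78° or 62.39°; the smaller is 36.78°.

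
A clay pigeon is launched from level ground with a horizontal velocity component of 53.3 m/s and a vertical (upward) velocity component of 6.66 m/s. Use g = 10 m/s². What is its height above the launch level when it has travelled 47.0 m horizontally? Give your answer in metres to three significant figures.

At x = 47.0 m, t = x/vₓ = 47.0/53.30 = 0.8818 s.
Height: y = v_y0 t − ½ g t² = 6.660 × 0.8818 − 5.000 × 0.8818² = 5.873 − 3.888 = 1.985 m.

1.98 m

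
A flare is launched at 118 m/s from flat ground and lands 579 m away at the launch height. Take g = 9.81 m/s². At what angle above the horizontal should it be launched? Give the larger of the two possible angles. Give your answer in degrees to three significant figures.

78.0°

From R = (v₀²/g) sin 2θ: sin 2θ = 9.81 × 579 / 13924 = 0.4079.
2θ = 24.07° or 180° − 24.07° = 155.9°, so θ = 12.04° or 77.96°.
The larger angle is 77.96°.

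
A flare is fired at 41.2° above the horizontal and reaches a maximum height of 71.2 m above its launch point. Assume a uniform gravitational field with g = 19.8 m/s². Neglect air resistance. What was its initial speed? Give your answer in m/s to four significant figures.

80.61 m/s

At the peak v_y = 0, so v_y0 = √(2gH) = √(2 × 19.8 × 71.2) = 53.10 m/s.
v_y0 = v₀ sin θ ⇒ v₀ = 53.10 / sin 41.2° = 80.61 m/s.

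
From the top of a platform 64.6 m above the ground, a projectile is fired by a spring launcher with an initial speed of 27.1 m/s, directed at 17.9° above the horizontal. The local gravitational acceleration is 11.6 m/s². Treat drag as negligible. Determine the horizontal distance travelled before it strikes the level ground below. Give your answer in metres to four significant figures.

106.6 m

vₓ = 27.10 cos 17.9° = 25.79 m/s; v_y0 = 27.10 sin 17.9° = 8.329 m/s.
The projectile lands when y = 64.6 + (8.329) t − ½·11.6·t² = 0. Positive root: t = (8.329 + √(8.329² + 2·11.6·64.6)) / 11.6 = (8.329 + 39.60) / 11.6 = 4.132 s.
Horizontal distance: R = vₓ t = 25.79 × 4.132 = 106.6 m.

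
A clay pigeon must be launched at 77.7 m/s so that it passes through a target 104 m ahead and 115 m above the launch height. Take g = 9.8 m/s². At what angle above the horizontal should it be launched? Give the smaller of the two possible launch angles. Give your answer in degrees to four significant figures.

53.31°

Trajectory: y = x tanθ − g x² (1 + tan²θ)/(2v₀²). With x = 104, y = 115, v₀ = 77.7, g = 9.80:
8.779 tan²θ − 104 tanθ + (123.8) = 0.
tanθ = [104 ± √(104² − 4 × 8.779 × (123.8))] / (2 × 8.779) = (104 ± 80.43) / 17.56, giving tanθ = 1.342 or 10.50.
θ = 53.31° or 84.56°; the smaller is 53.31°.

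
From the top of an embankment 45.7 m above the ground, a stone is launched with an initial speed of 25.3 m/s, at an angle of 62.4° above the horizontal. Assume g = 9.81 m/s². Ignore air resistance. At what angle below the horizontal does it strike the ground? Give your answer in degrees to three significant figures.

72.6°

Resolve: vₓ = 25.30 cos 62.4° = 11.72 m/s and v_y0 = 25.30 sin 62.4° = 22.42 m/s.
Vertical motion (up positive, ground at y = 0): 4.905 t² − (22.42) t − 45.7 = 0, so t = (22.42 + √(22.42² + 2·9.81·45.7)) / 9.81 = (22.42 + 37.41) / 9.81 = 6.099 s.
At impact: v_y = v_y0 − g t = −37.41 m/s; vₓ = 11.72 m/s.
Angle below horizontal: arctan(|v_y|/vₓ) = arctan(37.41/11.72) = 72.60°.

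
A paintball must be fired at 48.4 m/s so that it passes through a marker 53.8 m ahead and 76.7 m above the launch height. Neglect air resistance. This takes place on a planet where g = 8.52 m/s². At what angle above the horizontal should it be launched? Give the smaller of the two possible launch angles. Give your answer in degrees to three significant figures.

61.8°

Trajectory: y = x tanθ − g x² (1 + tan²θ)/(2v₀²). With x = 53.8, y = 76.7, v₀ = 48.4, g = 8.52:
5.264 tan²θ − 53.8 tanθ + (81.96) = 0.
tanθ = [53.8 ± √(53.8² − 4 × 5.264 × (81.96))] / (2 × 5.264) = (53.8 ± 34.19) / 10.53, giving tanθ = 1.863 or 8.358.
θ = 61.78° or 83.18°; the smaller is 61.78°.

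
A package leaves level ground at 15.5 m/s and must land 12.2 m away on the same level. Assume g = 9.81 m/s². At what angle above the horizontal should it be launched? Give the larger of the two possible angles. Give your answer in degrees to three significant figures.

Level-ground range R = v₀² sin(2θ)/g ⇒ sin(2θ) = gR/v₀² = 9.81 × 12.2 / 15.5² = 0.4982.
2θ = 29.88° or 180° − 29.88° = 150.1°, so θ = 14.94° or 75.06°.
The larger angle is 75.06°.

75.1°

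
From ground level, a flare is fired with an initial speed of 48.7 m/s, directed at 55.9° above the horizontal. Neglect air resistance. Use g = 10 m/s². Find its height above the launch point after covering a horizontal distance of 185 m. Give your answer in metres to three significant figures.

Resolve: vₓ = 48.70 cos 55.9° = 27.30 m/s and v_y0 = 48.70 sin 55.9° = 40.33 m/s.
At x = 185 m, t = x/vₓ = 185/27.30 = 6.776 s.
Height: y = v_y0 t − ½ g t² = 40.33 × 6.776 − 5.000 × 6.776² = 273.2 − 229.6 = 43.69 m.

43.7 m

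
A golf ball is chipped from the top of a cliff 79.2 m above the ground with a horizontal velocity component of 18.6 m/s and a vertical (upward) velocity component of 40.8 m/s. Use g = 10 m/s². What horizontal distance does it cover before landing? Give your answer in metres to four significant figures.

181.9 m

With up positive and y = 0 at the ground: y(t) = 79.2 + (40.80) t − 5.000 t². Setting y = 0 and taking the positive root: t = [40.80 + √(40.80² + 2·10.0·79.2)] / 10.0 = (40.80 + 57.00) / 10.0 = 9.780 s.
Horizontal distance: R = vₓ t = 18.60 × 9.780 = 181.9 m.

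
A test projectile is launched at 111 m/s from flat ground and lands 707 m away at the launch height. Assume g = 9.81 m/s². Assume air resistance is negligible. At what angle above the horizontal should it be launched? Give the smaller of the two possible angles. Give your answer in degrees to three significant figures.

17.1°

From R = (v₀²/g) sin 2θ: sin 2θ = 9.81 × 707 / 12321 = 0.5629.
2θ = 34.26° or 180° − 34.26° = 145.7°, so θ = 17.13° or 72.87°.
The smaller angle is 17.13°.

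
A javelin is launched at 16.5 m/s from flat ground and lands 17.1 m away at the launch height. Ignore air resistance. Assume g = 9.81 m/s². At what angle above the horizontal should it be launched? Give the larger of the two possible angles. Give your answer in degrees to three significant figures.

71.0°

R = v₀² sin 2θ / g gives sin 2θ = gR/v₀² = 9.81·17.1/16.5² = 0.6162.
2θ = 38.04° or 180° − 38.04° = 142.0°, so θ = 19.02° or 70.98°.
The larger angle is 70.98°.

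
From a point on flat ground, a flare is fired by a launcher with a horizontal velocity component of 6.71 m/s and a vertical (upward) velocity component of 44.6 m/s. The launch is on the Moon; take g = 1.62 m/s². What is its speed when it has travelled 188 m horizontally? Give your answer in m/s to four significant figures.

6.756 m/s

At x = 188 m, t = x/vₓ = 188/6.710 = 28.02 s.
Vertical velocity there: v_y = v_y0 − g t = 44.60 − 1.62 × 28.02 = −0.7890 m/s.
Speed: √(vₓ² + v_y²) = √(6.710² + 0.7890²) = 6.756 m/s.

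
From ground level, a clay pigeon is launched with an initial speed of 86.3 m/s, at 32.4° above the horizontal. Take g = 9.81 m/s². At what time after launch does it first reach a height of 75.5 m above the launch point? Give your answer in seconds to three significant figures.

Resolve: vₓ = 86.30 cos 32.4° = 72.87 m/s and v_y0 = 86.30 sin 32.4° = 46.24 m/s.
Require v_y0 t − ½ g t² = 75.5, i.e. 4.905 t² − 46.24 t + 75.5 = 0.
Quadratic formula: t = (46.24 ± √657.00) / 9.81 = (46.24 ± 25.63) / 9.81 → t = 2.101 s or 7.327 s.
The first (ascending) time is 2.101 s.

2.10 s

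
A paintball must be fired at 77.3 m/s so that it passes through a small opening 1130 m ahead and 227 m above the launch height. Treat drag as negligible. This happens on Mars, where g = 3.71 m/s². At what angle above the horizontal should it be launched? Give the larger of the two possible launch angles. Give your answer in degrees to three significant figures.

Trajectory: y = x tanθ − g x² (1 + tan²θ)/(2v₀²). With x = 1130, y = 227, v₀ = 77.3, g = 3.71:
396.4 tan²θ − 1130 tanθ + (623.4) = 0.
tanθ = [1130 ± √(1130² − 4 × 396.4 × (623.4))] / (2 × 396.4) = (1130 ± 537.0) / 792.8, giving tanθ = 0.7479 or 2.103.
θ = 36.79° or 64.56°; the larger is 64.56°.

64.6°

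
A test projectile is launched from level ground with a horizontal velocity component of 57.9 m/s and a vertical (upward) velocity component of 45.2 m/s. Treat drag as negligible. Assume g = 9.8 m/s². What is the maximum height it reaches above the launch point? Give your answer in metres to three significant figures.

104 m

Peak height H = v_y0² / (2g) = 2043.0 / 19.60 = 104.2 m.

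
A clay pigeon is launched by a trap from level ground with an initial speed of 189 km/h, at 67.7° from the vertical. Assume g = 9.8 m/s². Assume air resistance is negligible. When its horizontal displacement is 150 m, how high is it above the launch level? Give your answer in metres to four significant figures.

14.79 m

Convert: 189 km/h = 189/3.6 = 52.50 m/s.
Resolve: vₓ = 52.50 sin 67.7° = 48.57 m/s and v_y0 = 52.50 cos 67.7° = 19.92 m/s.
x = vₓ t ⇒ t = 150/48.57 = 3.088 s.
Height: y = v_y0 t − ½ g t² = 19.92 × 3.088 − 4.900 × 3.088² = 61.52 − 46.73 = 14.79 m.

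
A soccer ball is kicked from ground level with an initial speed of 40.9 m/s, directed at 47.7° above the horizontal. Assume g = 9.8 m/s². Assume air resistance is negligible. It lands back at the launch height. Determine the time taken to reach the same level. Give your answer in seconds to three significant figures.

6.17 s

vₓ = 40.90 cos 47.7° = 27.53 m/s; v_y0 = 40.90 sin 47.7° = 30.25 m/s.
Time of flight on level ground: T = 2 v_y0 / g = 2 × 30.25 / 9.80 = 6.174 s.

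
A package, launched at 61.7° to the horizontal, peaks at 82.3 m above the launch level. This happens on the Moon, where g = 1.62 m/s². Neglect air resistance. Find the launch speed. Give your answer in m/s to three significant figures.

At the peak v_y = 0, so v_y0 = √(2gH) = √(2 × 1.62 × 82.3) = 16.33 m/s.
v_y0 = v₀ sin θ ⇒ v₀ = 16.33 / sin 61.7° = 18.55 m/s.

18.5 m/s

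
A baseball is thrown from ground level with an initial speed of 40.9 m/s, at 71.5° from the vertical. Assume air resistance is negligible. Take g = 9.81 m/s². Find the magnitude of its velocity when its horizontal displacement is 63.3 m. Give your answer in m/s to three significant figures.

vₓ = 40.90 sin 71.5° = 38.79 m/s; v_y0 = 40.90 cos 71.5° = 12.98 m/s.
Time to reach x = 63.3 m: t = x/vₓ = 63.3/38.79 = 1.632 s.
Vertical velocity there: v_y = v_y0 − g t = 12.98 − 9.81 × 1.632 = −3.032 m/s.
Speed: √(vₓ² + v_y²) = √(38.79² + 3.032²) = 38.90 m/s.

38.9 m/s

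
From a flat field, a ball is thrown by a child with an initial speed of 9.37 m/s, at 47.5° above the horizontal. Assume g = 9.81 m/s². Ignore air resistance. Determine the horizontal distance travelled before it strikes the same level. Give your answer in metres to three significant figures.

Components: vₓ = 9.370 cos 47.5° = 6.330 m/s, v_y0 = 9.370 sin 47.5° = 6.908 m/s.
Flight time T = 2 v_y0 / g = 1.408 s.
Range: R = vₓ T = 6.330 × 1.408 = 8.916 m.

8.92 m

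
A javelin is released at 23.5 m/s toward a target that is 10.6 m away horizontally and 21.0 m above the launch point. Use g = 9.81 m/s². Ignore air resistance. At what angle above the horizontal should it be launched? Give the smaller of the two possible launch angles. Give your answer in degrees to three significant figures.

Trajectory: y = x tanθ − g x² (1 + tan²θ)/(2v₀²). With x = 10.6, y = 21.0, v₀ = 23.5, g = 9.81:
0.9980 tan²θ − 10.6 tanθ + (22.00) = 0.
tanθ = [10.6 ± √(10.6² − 4 × 0.9980 × (22.00))] / (2 × 0.9980) = (10.6 ± 4.955) / 1.996, giving tanθ = 2.828 or 7.793.
θ = 70.53° or 82.69°; the smaller is 70.53°.

70.5°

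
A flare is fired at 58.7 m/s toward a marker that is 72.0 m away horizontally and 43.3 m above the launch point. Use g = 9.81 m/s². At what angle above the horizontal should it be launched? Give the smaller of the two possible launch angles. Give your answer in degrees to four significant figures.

37.37°

Trajectory: y = x tanθ − g x² (1 + tan²θ)/(2v₀²). With x = 72.0, y = 43.3, v₀ = 58.7, g = 9.81:
7.380 tan²θ − 72.0 tanθ + (50.68) = 0.
tanθ = [72.0 ± √(72.0² − 4 × 7.380 × (50.68))] / (2 × 7.380) = (72.0 ± 60.73) / 14.76, giving tanθ = 0.7637 or 8.993.
θ = 37.37° or 83.65°; the smaller is 37.37°.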